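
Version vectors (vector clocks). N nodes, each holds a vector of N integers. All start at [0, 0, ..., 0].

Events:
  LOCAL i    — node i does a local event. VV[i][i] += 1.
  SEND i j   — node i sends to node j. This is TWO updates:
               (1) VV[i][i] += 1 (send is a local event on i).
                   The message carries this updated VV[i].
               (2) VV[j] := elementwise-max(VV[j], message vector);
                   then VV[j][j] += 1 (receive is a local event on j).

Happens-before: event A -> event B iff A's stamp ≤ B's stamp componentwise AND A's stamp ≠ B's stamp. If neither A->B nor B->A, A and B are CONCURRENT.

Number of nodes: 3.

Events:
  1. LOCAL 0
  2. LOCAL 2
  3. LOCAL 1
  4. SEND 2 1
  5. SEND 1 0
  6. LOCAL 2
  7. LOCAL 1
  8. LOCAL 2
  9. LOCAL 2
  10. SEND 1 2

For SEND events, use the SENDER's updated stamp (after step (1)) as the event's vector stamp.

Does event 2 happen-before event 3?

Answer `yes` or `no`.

Initial: VV[0]=[0, 0, 0]
Initial: VV[1]=[0, 0, 0]
Initial: VV[2]=[0, 0, 0]
Event 1: LOCAL 0: VV[0][0]++ -> VV[0]=[1, 0, 0]
Event 2: LOCAL 2: VV[2][2]++ -> VV[2]=[0, 0, 1]
Event 3: LOCAL 1: VV[1][1]++ -> VV[1]=[0, 1, 0]
Event 4: SEND 2->1: VV[2][2]++ -> VV[2]=[0, 0, 2], msg_vec=[0, 0, 2]; VV[1]=max(VV[1],msg_vec) then VV[1][1]++ -> VV[1]=[0, 2, 2]
Event 5: SEND 1->0: VV[1][1]++ -> VV[1]=[0, 3, 2], msg_vec=[0, 3, 2]; VV[0]=max(VV[0],msg_vec) then VV[0][0]++ -> VV[0]=[2, 3, 2]
Event 6: LOCAL 2: VV[2][2]++ -> VV[2]=[0, 0, 3]
Event 7: LOCAL 1: VV[1][1]++ -> VV[1]=[0, 4, 2]
Event 8: LOCAL 2: VV[2][2]++ -> VV[2]=[0, 0, 4]
Event 9: LOCAL 2: VV[2][2]++ -> VV[2]=[0, 0, 5]
Event 10: SEND 1->2: VV[1][1]++ -> VV[1]=[0, 5, 2], msg_vec=[0, 5, 2]; VV[2]=max(VV[2],msg_vec) then VV[2][2]++ -> VV[2]=[0, 5, 6]
Event 2 stamp: [0, 0, 1]
Event 3 stamp: [0, 1, 0]
[0, 0, 1] <= [0, 1, 0]? False. Equal? False. Happens-before: False

Answer: no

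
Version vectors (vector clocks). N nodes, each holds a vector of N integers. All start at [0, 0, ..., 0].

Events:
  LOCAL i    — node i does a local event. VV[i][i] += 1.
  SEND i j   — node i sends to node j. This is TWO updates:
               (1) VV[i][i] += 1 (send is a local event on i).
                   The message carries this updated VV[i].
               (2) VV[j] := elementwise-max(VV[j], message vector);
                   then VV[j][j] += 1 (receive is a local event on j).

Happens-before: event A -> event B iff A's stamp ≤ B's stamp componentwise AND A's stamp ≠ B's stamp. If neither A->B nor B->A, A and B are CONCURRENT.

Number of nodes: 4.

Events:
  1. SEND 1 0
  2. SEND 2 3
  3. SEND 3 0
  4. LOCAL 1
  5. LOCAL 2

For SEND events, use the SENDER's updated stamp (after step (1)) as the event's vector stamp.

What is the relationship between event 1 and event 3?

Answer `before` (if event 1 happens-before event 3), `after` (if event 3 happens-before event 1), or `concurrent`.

Answer: concurrent

Derivation:
Initial: VV[0]=[0, 0, 0, 0]
Initial: VV[1]=[0, 0, 0, 0]
Initial: VV[2]=[0, 0, 0, 0]
Initial: VV[3]=[0, 0, 0, 0]
Event 1: SEND 1->0: VV[1][1]++ -> VV[1]=[0, 1, 0, 0], msg_vec=[0, 1, 0, 0]; VV[0]=max(VV[0],msg_vec) then VV[0][0]++ -> VV[0]=[1, 1, 0, 0]
Event 2: SEND 2->3: VV[2][2]++ -> VV[2]=[0, 0, 1, 0], msg_vec=[0, 0, 1, 0]; VV[3]=max(VV[3],msg_vec) then VV[3][3]++ -> VV[3]=[0, 0, 1, 1]
Event 3: SEND 3->0: VV[3][3]++ -> VV[3]=[0, 0, 1, 2], msg_vec=[0, 0, 1, 2]; VV[0]=max(VV[0],msg_vec) then VV[0][0]++ -> VV[0]=[2, 1, 1, 2]
Event 4: LOCAL 1: VV[1][1]++ -> VV[1]=[0, 2, 0, 0]
Event 5: LOCAL 2: VV[2][2]++ -> VV[2]=[0, 0, 2, 0]
Event 1 stamp: [0, 1, 0, 0]
Event 3 stamp: [0, 0, 1, 2]
[0, 1, 0, 0] <= [0, 0, 1, 2]? False
[0, 0, 1, 2] <= [0, 1, 0, 0]? False
Relation: concurrent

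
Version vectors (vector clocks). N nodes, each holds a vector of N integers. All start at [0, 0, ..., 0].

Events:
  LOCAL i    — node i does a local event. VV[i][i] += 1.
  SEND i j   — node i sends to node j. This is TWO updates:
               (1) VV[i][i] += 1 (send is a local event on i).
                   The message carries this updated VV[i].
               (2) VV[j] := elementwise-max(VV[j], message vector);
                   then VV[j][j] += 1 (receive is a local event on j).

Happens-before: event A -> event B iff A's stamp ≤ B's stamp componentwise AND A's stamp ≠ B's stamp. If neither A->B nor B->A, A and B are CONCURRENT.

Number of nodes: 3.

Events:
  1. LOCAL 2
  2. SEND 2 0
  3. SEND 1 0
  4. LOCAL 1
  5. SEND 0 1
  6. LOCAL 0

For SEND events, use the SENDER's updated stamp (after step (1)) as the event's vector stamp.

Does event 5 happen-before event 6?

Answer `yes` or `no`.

Answer: yes

Derivation:
Initial: VV[0]=[0, 0, 0]
Initial: VV[1]=[0, 0, 0]
Initial: VV[2]=[0, 0, 0]
Event 1: LOCAL 2: VV[2][2]++ -> VV[2]=[0, 0, 1]
Event 2: SEND 2->0: VV[2][2]++ -> VV[2]=[0, 0, 2], msg_vec=[0, 0, 2]; VV[0]=max(VV[0],msg_vec) then VV[0][0]++ -> VV[0]=[1, 0, 2]
Event 3: SEND 1->0: VV[1][1]++ -> VV[1]=[0, 1, 0], msg_vec=[0, 1, 0]; VV[0]=max(VV[0],msg_vec) then VV[0][0]++ -> VV[0]=[2, 1, 2]
Event 4: LOCAL 1: VV[1][1]++ -> VV[1]=[0, 2, 0]
Event 5: SEND 0->1: VV[0][0]++ -> VV[0]=[3, 1, 2], msg_vec=[3, 1, 2]; VV[1]=max(VV[1],msg_vec) then VV[1][1]++ -> VV[1]=[3, 3, 2]
Event 6: LOCAL 0: VV[0][0]++ -> VV[0]=[4, 1, 2]
Event 5 stamp: [3, 1, 2]
Event 6 stamp: [4, 1, 2]
[3, 1, 2] <= [4, 1, 2]? True. Equal? False. Happens-before: True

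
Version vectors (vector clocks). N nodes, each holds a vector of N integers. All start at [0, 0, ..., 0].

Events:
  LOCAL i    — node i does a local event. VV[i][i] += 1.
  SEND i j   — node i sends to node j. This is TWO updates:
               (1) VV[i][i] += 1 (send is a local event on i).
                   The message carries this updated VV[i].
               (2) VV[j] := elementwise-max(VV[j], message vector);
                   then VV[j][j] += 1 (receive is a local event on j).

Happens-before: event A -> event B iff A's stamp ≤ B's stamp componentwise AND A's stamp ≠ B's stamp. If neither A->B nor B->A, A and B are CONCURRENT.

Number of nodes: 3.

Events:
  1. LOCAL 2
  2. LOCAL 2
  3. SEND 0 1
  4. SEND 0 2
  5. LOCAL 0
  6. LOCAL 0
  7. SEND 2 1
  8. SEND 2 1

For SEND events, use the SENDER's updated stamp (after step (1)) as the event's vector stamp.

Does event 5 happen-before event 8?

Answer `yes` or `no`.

Answer: no

Derivation:
Initial: VV[0]=[0, 0, 0]
Initial: VV[1]=[0, 0, 0]
Initial: VV[2]=[0, 0, 0]
Event 1: LOCAL 2: VV[2][2]++ -> VV[2]=[0, 0, 1]
Event 2: LOCAL 2: VV[2][2]++ -> VV[2]=[0, 0, 2]
Event 3: SEND 0->1: VV[0][0]++ -> VV[0]=[1, 0, 0], msg_vec=[1, 0, 0]; VV[1]=max(VV[1],msg_vec) then VV[1][1]++ -> VV[1]=[1, 1, 0]
Event 4: SEND 0->2: VV[0][0]++ -> VV[0]=[2, 0, 0], msg_vec=[2, 0, 0]; VV[2]=max(VV[2],msg_vec) then VV[2][2]++ -> VV[2]=[2, 0, 3]
Event 5: LOCAL 0: VV[0][0]++ -> VV[0]=[3, 0, 0]
Event 6: LOCAL 0: VV[0][0]++ -> VV[0]=[4, 0, 0]
Event 7: SEND 2->1: VV[2][2]++ -> VV[2]=[2, 0, 4], msg_vec=[2, 0, 4]; VV[1]=max(VV[1],msg_vec) then VV[1][1]++ -> VV[1]=[2, 2, 4]
Event 8: SEND 2->1: VV[2][2]++ -> VV[2]=[2, 0, 5], msg_vec=[2, 0, 5]; VV[1]=max(VV[1],msg_vec) then VV[1][1]++ -> VV[1]=[2, 3, 5]
Event 5 stamp: [3, 0, 0]
Event 8 stamp: [2, 0, 5]
[3, 0, 0] <= [2, 0, 5]? False. Equal? False. Happens-before: False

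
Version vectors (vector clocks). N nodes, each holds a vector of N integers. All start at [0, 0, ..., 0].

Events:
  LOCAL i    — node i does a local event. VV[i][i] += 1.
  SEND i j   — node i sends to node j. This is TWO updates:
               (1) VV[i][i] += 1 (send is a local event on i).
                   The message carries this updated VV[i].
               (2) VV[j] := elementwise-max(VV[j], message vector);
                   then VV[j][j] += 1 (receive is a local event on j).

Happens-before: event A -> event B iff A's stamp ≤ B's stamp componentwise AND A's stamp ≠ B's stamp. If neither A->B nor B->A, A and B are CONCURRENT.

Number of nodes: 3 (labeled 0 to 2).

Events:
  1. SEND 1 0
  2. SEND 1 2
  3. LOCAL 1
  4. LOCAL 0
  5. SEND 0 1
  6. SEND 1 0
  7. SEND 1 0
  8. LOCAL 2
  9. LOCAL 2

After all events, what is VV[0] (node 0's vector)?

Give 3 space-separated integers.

Answer: 5 6 0

Derivation:
Initial: VV[0]=[0, 0, 0]
Initial: VV[1]=[0, 0, 0]
Initial: VV[2]=[0, 0, 0]
Event 1: SEND 1->0: VV[1][1]++ -> VV[1]=[0, 1, 0], msg_vec=[0, 1, 0]; VV[0]=max(VV[0],msg_vec) then VV[0][0]++ -> VV[0]=[1, 1, 0]
Event 2: SEND 1->2: VV[1][1]++ -> VV[1]=[0, 2, 0], msg_vec=[0, 2, 0]; VV[2]=max(VV[2],msg_vec) then VV[2][2]++ -> VV[2]=[0, 2, 1]
Event 3: LOCAL 1: VV[1][1]++ -> VV[1]=[0, 3, 0]
Event 4: LOCAL 0: VV[0][0]++ -> VV[0]=[2, 1, 0]
Event 5: SEND 0->1: VV[0][0]++ -> VV[0]=[3, 1, 0], msg_vec=[3, 1, 0]; VV[1]=max(VV[1],msg_vec) then VV[1][1]++ -> VV[1]=[3, 4, 0]
Event 6: SEND 1->0: VV[1][1]++ -> VV[1]=[3, 5, 0], msg_vec=[3, 5, 0]; VV[0]=max(VV[0],msg_vec) then VV[0][0]++ -> VV[0]=[4, 5, 0]
Event 7: SEND 1->0: VV[1][1]++ -> VV[1]=[3, 6, 0], msg_vec=[3, 6, 0]; VV[0]=max(VV[0],msg_vec) then VV[0][0]++ -> VV[0]=[5, 6, 0]
Event 8: LOCAL 2: VV[2][2]++ -> VV[2]=[0, 2, 2]
Event 9: LOCAL 2: VV[2][2]++ -> VV[2]=[0, 2, 3]
Final vectors: VV[0]=[5, 6, 0]; VV[1]=[3, 6, 0]; VV[2]=[0, 2, 3]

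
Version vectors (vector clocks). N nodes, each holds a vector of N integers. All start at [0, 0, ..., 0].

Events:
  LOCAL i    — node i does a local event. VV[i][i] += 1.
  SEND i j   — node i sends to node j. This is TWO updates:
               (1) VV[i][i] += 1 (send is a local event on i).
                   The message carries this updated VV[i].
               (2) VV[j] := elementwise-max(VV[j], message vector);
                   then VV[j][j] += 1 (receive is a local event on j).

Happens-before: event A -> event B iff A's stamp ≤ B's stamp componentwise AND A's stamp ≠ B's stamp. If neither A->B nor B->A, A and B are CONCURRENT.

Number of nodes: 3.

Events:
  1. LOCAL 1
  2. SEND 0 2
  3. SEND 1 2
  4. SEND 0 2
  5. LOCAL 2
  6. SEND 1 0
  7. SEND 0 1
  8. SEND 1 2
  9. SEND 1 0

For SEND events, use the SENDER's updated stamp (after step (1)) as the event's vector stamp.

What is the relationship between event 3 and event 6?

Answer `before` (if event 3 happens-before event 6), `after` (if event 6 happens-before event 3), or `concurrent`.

Answer: before

Derivation:
Initial: VV[0]=[0, 0, 0]
Initial: VV[1]=[0, 0, 0]
Initial: VV[2]=[0, 0, 0]
Event 1: LOCAL 1: VV[1][1]++ -> VV[1]=[0, 1, 0]
Event 2: SEND 0->2: VV[0][0]++ -> VV[0]=[1, 0, 0], msg_vec=[1, 0, 0]; VV[2]=max(VV[2],msg_vec) then VV[2][2]++ -> VV[2]=[1, 0, 1]
Event 3: SEND 1->2: VV[1][1]++ -> VV[1]=[0, 2, 0], msg_vec=[0, 2, 0]; VV[2]=max(VV[2],msg_vec) then VV[2][2]++ -> VV[2]=[1, 2, 2]
Event 4: SEND 0->2: VV[0][0]++ -> VV[0]=[2, 0, 0], msg_vec=[2, 0, 0]; VV[2]=max(VV[2],msg_vec) then VV[2][2]++ -> VV[2]=[2, 2, 3]
Event 5: LOCAL 2: VV[2][2]++ -> VV[2]=[2, 2, 4]
Event 6: SEND 1->0: VV[1][1]++ -> VV[1]=[0, 3, 0], msg_vec=[0, 3, 0]; VV[0]=max(VV[0],msg_vec) then VV[0][0]++ -> VV[0]=[3, 3, 0]
Event 7: SEND 0->1: VV[0][0]++ -> VV[0]=[4, 3, 0], msg_vec=[4, 3, 0]; VV[1]=max(VV[1],msg_vec) then VV[1][1]++ -> VV[1]=[4, 4, 0]
Event 8: SEND 1->2: VV[1][1]++ -> VV[1]=[4, 5, 0], msg_vec=[4, 5, 0]; VV[2]=max(VV[2],msg_vec) then VV[2][2]++ -> VV[2]=[4, 5, 5]
Event 9: SEND 1->0: VV[1][1]++ -> VV[1]=[4, 6, 0], msg_vec=[4, 6, 0]; VV[0]=max(VV[0],msg_vec) then VV[0][0]++ -> VV[0]=[5, 6, 0]
Event 3 stamp: [0, 2, 0]
Event 6 stamp: [0, 3, 0]
[0, 2, 0] <= [0, 3, 0]? True
[0, 3, 0] <= [0, 2, 0]? False
Relation: before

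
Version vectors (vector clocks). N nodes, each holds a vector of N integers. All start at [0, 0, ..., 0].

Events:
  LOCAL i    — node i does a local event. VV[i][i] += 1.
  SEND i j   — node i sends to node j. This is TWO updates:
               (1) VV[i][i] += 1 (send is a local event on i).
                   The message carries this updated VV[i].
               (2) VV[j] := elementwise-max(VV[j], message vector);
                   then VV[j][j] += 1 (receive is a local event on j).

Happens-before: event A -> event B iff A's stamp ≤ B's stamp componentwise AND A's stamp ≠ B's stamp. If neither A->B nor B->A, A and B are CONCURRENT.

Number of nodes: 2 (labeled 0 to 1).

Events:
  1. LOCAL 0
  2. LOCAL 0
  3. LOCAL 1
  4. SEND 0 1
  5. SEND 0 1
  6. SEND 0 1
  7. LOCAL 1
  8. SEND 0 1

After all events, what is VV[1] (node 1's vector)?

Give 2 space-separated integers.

Initial: VV[0]=[0, 0]
Initial: VV[1]=[0, 0]
Event 1: LOCAL 0: VV[0][0]++ -> VV[0]=[1, 0]
Event 2: LOCAL 0: VV[0][0]++ -> VV[0]=[2, 0]
Event 3: LOCAL 1: VV[1][1]++ -> VV[1]=[0, 1]
Event 4: SEND 0->1: VV[0][0]++ -> VV[0]=[3, 0], msg_vec=[3, 0]; VV[1]=max(VV[1],msg_vec) then VV[1][1]++ -> VV[1]=[3, 2]
Event 5: SEND 0->1: VV[0][0]++ -> VV[0]=[4, 0], msg_vec=[4, 0]; VV[1]=max(VV[1],msg_vec) then VV[1][1]++ -> VV[1]=[4, 3]
Event 6: SEND 0->1: VV[0][0]++ -> VV[0]=[5, 0], msg_vec=[5, 0]; VV[1]=max(VV[1],msg_vec) then VV[1][1]++ -> VV[1]=[5, 4]
Event 7: LOCAL 1: VV[1][1]++ -> VV[1]=[5, 5]
Event 8: SEND 0->1: VV[0][0]++ -> VV[0]=[6, 0], msg_vec=[6, 0]; VV[1]=max(VV[1],msg_vec) then VV[1][1]++ -> VV[1]=[6, 6]
Final vectors: VV[0]=[6, 0]; VV[1]=[6, 6]

Answer: 6 6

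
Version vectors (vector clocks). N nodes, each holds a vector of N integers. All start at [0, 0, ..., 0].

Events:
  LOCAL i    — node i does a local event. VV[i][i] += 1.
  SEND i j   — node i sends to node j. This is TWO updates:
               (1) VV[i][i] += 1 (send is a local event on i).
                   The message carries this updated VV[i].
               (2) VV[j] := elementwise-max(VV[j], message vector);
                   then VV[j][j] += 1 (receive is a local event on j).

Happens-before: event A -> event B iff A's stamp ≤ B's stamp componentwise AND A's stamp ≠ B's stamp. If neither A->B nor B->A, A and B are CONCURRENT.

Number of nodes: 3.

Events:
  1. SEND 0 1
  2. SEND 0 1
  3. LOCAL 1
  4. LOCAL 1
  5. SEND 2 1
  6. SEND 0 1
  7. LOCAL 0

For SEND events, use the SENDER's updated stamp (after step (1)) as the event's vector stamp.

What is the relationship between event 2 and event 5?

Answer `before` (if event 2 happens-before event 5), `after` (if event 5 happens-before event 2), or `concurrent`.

Initial: VV[0]=[0, 0, 0]
Initial: VV[1]=[0, 0, 0]
Initial: VV[2]=[0, 0, 0]
Event 1: SEND 0->1: VV[0][0]++ -> VV[0]=[1, 0, 0], msg_vec=[1, 0, 0]; VV[1]=max(VV[1],msg_vec) then VV[1][1]++ -> VV[1]=[1, 1, 0]
Event 2: SEND 0->1: VV[0][0]++ -> VV[0]=[2, 0, 0], msg_vec=[2, 0, 0]; VV[1]=max(VV[1],msg_vec) then VV[1][1]++ -> VV[1]=[2, 2, 0]
Event 3: LOCAL 1: VV[1][1]++ -> VV[1]=[2, 3, 0]
Event 4: LOCAL 1: VV[1][1]++ -> VV[1]=[2, 4, 0]
Event 5: SEND 2->1: VV[2][2]++ -> VV[2]=[0, 0, 1], msg_vec=[0, 0, 1]; VV[1]=max(VV[1],msg_vec) then VV[1][1]++ -> VV[1]=[2, 5, 1]
Event 6: SEND 0->1: VV[0][0]++ -> VV[0]=[3, 0, 0], msg_vec=[3, 0, 0]; VV[1]=max(VV[1],msg_vec) then VV[1][1]++ -> VV[1]=[3, 6, 1]
Event 7: LOCAL 0: VV[0][0]++ -> VV[0]=[4, 0, 0]
Event 2 stamp: [2, 0, 0]
Event 5 stamp: [0, 0, 1]
[2, 0, 0] <= [0, 0, 1]? False
[0, 0, 1] <= [2, 0, 0]? False
Relation: concurrent

Answer: concurrent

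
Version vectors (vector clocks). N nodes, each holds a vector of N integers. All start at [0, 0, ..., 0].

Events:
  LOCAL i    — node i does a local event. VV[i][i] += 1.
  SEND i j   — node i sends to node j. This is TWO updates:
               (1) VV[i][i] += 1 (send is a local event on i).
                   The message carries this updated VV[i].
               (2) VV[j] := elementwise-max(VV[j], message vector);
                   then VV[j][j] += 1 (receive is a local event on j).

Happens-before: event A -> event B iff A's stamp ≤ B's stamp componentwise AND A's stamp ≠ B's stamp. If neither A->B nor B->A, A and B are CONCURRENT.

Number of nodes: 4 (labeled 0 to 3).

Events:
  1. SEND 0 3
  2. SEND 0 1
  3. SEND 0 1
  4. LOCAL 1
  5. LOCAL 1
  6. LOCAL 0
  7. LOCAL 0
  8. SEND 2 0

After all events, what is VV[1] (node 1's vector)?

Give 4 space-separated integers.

Answer: 3 4 0 0

Derivation:
Initial: VV[0]=[0, 0, 0, 0]
Initial: VV[1]=[0, 0, 0, 0]
Initial: VV[2]=[0, 0, 0, 0]
Initial: VV[3]=[0, 0, 0, 0]
Event 1: SEND 0->3: VV[0][0]++ -> VV[0]=[1, 0, 0, 0], msg_vec=[1, 0, 0, 0]; VV[3]=max(VV[3],msg_vec) then VV[3][3]++ -> VV[3]=[1, 0, 0, 1]
Event 2: SEND 0->1: VV[0][0]++ -> VV[0]=[2, 0, 0, 0], msg_vec=[2, 0, 0, 0]; VV[1]=max(VV[1],msg_vec) then VV[1][1]++ -> VV[1]=[2, 1, 0, 0]
Event 3: SEND 0->1: VV[0][0]++ -> VV[0]=[3, 0, 0, 0], msg_vec=[3, 0, 0, 0]; VV[1]=max(VV[1],msg_vec) then VV[1][1]++ -> VV[1]=[3, 2, 0, 0]
Event 4: LOCAL 1: VV[1][1]++ -> VV[1]=[3, 3, 0, 0]
Event 5: LOCAL 1: VV[1][1]++ -> VV[1]=[3, 4, 0, 0]
Event 6: LOCAL 0: VV[0][0]++ -> VV[0]=[4, 0, 0, 0]
Event 7: LOCAL 0: VV[0][0]++ -> VV[0]=[5, 0, 0, 0]
Event 8: SEND 2->0: VV[2][2]++ -> VV[2]=[0, 0, 1, 0], msg_vec=[0, 0, 1, 0]; VV[0]=max(VV[0],msg_vec) then VV[0][0]++ -> VV[0]=[6, 0, 1, 0]
Final vectors: VV[0]=[6, 0, 1, 0]; VV[1]=[3, 4, 0, 0]; VV[2]=[0, 0, 1, 0]; VV[3]=[1, 0, 0, 1]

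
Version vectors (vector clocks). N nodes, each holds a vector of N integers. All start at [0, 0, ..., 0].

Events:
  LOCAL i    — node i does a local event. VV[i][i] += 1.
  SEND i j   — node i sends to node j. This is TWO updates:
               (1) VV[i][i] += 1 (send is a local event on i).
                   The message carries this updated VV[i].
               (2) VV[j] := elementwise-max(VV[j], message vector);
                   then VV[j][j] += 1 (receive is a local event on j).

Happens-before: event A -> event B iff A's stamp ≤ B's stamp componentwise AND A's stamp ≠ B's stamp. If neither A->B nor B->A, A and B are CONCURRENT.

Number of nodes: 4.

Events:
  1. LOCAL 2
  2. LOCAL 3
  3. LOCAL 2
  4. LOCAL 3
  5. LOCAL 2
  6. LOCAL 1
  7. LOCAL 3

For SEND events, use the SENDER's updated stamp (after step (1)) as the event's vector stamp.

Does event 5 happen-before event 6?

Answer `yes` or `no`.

Initial: VV[0]=[0, 0, 0, 0]
Initial: VV[1]=[0, 0, 0, 0]
Initial: VV[2]=[0, 0, 0, 0]
Initial: VV[3]=[0, 0, 0, 0]
Event 1: LOCAL 2: VV[2][2]++ -> VV[2]=[0, 0, 1, 0]
Event 2: LOCAL 3: VV[3][3]++ -> VV[3]=[0, 0, 0, 1]
Event 3: LOCAL 2: VV[2][2]++ -> VV[2]=[0, 0, 2, 0]
Event 4: LOCAL 3: VV[3][3]++ -> VV[3]=[0, 0, 0, 2]
Event 5: LOCAL 2: VV[2][2]++ -> VV[2]=[0, 0, 3, 0]
Event 6: LOCAL 1: VV[1][1]++ -> VV[1]=[0, 1, 0, 0]
Event 7: LOCAL 3: VV[3][3]++ -> VV[3]=[0, 0, 0, 3]
Event 5 stamp: [0, 0, 3, 0]
Event 6 stamp: [0, 1, 0, 0]
[0, 0, 3, 0] <= [0, 1, 0, 0]? False. Equal? False. Happens-before: False

Answer: no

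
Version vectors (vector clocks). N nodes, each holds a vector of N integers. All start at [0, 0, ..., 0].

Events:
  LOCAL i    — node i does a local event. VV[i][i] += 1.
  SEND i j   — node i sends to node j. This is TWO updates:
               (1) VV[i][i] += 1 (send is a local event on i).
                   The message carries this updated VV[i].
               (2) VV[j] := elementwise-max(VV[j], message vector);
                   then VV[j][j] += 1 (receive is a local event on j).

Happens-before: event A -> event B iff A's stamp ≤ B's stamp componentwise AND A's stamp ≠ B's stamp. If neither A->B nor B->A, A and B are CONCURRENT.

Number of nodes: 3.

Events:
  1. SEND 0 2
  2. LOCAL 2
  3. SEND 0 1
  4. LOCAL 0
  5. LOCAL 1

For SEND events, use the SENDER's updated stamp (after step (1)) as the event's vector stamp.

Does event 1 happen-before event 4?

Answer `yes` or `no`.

Answer: yes

Derivation:
Initial: VV[0]=[0, 0, 0]
Initial: VV[1]=[0, 0, 0]
Initial: VV[2]=[0, 0, 0]
Event 1: SEND 0->2: VV[0][0]++ -> VV[0]=[1, 0, 0], msg_vec=[1, 0, 0]; VV[2]=max(VV[2],msg_vec) then VV[2][2]++ -> VV[2]=[1, 0, 1]
Event 2: LOCAL 2: VV[2][2]++ -> VV[2]=[1, 0, 2]
Event 3: SEND 0->1: VV[0][0]++ -> VV[0]=[2, 0, 0], msg_vec=[2, 0, 0]; VV[1]=max(VV[1],msg_vec) then VV[1][1]++ -> VV[1]=[2, 1, 0]
Event 4: LOCAL 0: VV[0][0]++ -> VV[0]=[3, 0, 0]
Event 5: LOCAL 1: VV[1][1]++ -> VV[1]=[2, 2, 0]
Event 1 stamp: [1, 0, 0]
Event 4 stamp: [3, 0, 0]
[1, 0, 0] <= [3, 0, 0]? True. Equal? False. Happens-before: True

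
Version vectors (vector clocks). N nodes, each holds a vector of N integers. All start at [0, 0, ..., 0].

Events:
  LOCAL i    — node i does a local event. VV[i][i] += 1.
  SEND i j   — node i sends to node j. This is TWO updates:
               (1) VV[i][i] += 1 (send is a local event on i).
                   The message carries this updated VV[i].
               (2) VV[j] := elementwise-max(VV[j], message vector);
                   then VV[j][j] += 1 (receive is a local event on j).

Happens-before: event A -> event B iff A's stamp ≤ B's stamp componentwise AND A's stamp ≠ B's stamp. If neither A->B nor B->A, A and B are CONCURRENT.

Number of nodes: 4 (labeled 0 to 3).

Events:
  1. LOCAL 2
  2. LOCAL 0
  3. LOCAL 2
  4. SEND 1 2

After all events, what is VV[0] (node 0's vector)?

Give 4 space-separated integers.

Answer: 1 0 0 0

Derivation:
Initial: VV[0]=[0, 0, 0, 0]
Initial: VV[1]=[0, 0, 0, 0]
Initial: VV[2]=[0, 0, 0, 0]
Initial: VV[3]=[0, 0, 0, 0]
Event 1: LOCAL 2: VV[2][2]++ -> VV[2]=[0, 0, 1, 0]
Event 2: LOCAL 0: VV[0][0]++ -> VV[0]=[1, 0, 0, 0]
Event 3: LOCAL 2: VV[2][2]++ -> VV[2]=[0, 0, 2, 0]
Event 4: SEND 1->2: VV[1][1]++ -> VV[1]=[0, 1, 0, 0], msg_vec=[0, 1, 0, 0]; VV[2]=max(VV[2],msg_vec) then VV[2][2]++ -> VV[2]=[0, 1, 3, 0]
Final vectors: VV[0]=[1, 0, 0, 0]; VV[1]=[0, 1, 0, 0]; VV[2]=[0, 1, 3, 0]; VV[3]=[0, 0, 0, 0]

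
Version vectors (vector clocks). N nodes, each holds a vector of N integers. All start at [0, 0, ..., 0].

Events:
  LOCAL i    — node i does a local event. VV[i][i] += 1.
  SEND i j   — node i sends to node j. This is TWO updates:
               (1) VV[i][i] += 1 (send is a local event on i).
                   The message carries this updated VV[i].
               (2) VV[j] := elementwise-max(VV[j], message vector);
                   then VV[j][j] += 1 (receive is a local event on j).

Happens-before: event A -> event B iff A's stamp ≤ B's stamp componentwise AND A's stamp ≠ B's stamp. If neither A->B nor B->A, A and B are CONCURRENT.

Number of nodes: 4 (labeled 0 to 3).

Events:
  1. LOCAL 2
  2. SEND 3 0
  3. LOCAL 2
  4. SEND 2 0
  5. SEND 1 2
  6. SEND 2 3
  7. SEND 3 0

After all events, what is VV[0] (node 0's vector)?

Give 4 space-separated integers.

Answer: 3 1 5 3

Derivation:
Initial: VV[0]=[0, 0, 0, 0]
Initial: VV[1]=[0, 0, 0, 0]
Initial: VV[2]=[0, 0, 0, 0]
Initial: VV[3]=[0, 0, 0, 0]
Event 1: LOCAL 2: VV[2][2]++ -> VV[2]=[0, 0, 1, 0]
Event 2: SEND 3->0: VV[3][3]++ -> VV[3]=[0, 0, 0, 1], msg_vec=[0, 0, 0, 1]; VV[0]=max(VV[0],msg_vec) then VV[0][0]++ -> VV[0]=[1, 0, 0, 1]
Event 3: LOCAL 2: VV[2][2]++ -> VV[2]=[0, 0, 2, 0]
Event 4: SEND 2->0: VV[2][2]++ -> VV[2]=[0, 0, 3, 0], msg_vec=[0, 0, 3, 0]; VV[0]=max(VV[0],msg_vec) then VV[0][0]++ -> VV[0]=[2, 0, 3, 1]
Event 5: SEND 1->2: VV[1][1]++ -> VV[1]=[0, 1, 0, 0], msg_vec=[0, 1, 0, 0]; VV[2]=max(VV[2],msg_vec) then VV[2][2]++ -> VV[2]=[0, 1, 4, 0]
Event 6: SEND 2->3: VV[2][2]++ -> VV[2]=[0, 1, 5, 0], msg_vec=[0, 1, 5, 0]; VV[3]=max(VV[3],msg_vec) then VV[3][3]++ -> VV[3]=[0, 1, 5, 2]
Event 7: SEND 3->0: VV[3][3]++ -> VV[3]=[0, 1, 5, 3], msg_vec=[0, 1, 5, 3]; VV[0]=max(VV[0],msg_vec) then VV[0][0]++ -> VV[0]=[3, 1, 5, 3]
Final vectors: VV[0]=[3, 1, 5, 3]; VV[1]=[0, 1, 0, 0]; VV[2]=[0, 1, 5, 0]; VV[3]=[0, 1, 5, 3]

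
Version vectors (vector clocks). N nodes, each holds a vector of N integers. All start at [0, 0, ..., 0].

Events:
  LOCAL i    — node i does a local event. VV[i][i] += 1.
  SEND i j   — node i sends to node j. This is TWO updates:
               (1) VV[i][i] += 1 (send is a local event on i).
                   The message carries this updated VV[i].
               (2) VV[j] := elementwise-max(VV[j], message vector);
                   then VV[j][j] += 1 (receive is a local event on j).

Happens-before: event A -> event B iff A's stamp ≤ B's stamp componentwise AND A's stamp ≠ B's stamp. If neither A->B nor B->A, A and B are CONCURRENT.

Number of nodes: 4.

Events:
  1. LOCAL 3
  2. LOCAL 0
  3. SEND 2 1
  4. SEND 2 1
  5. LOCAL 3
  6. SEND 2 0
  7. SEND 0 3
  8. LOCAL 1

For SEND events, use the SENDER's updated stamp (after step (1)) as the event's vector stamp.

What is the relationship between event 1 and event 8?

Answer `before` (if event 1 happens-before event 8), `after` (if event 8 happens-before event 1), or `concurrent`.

Answer: concurrent

Derivation:
Initial: VV[0]=[0, 0, 0, 0]
Initial: VV[1]=[0, 0, 0, 0]
Initial: VV[2]=[0, 0, 0, 0]
Initial: VV[3]=[0, 0, 0, 0]
Event 1: LOCAL 3: VV[3][3]++ -> VV[3]=[0, 0, 0, 1]
Event 2: LOCAL 0: VV[0][0]++ -> VV[0]=[1, 0, 0, 0]
Event 3: SEND 2->1: VV[2][2]++ -> VV[2]=[0, 0, 1, 0], msg_vec=[0, 0, 1, 0]; VV[1]=max(VV[1],msg_vec) then VV[1][1]++ -> VV[1]=[0, 1, 1, 0]
Event 4: SEND 2->1: VV[2][2]++ -> VV[2]=[0, 0, 2, 0], msg_vec=[0, 0, 2, 0]; VV[1]=max(VV[1],msg_vec) then VV[1][1]++ -> VV[1]=[0, 2, 2, 0]
Event 5: LOCAL 3: VV[3][3]++ -> VV[3]=[0, 0, 0, 2]
Event 6: SEND 2->0: VV[2][2]++ -> VV[2]=[0, 0, 3, 0], msg_vec=[0, 0, 3, 0]; VV[0]=max(VV[0],msg_vec) then VV[0][0]++ -> VV[0]=[2, 0, 3, 0]
Event 7: SEND 0->3: VV[0][0]++ -> VV[0]=[3, 0, 3, 0], msg_vec=[3, 0, 3, 0]; VV[3]=max(VV[3],msg_vec) then VV[3][3]++ -> VV[3]=[3, 0, 3, 3]
Event 8: LOCAL 1: VV[1][1]++ -> VV[1]=[0, 3, 2, 0]
Event 1 stamp: [0, 0, 0, 1]
Event 8 stamp: [0, 3, 2, 0]
[0, 0, 0, 1] <= [0, 3, 2, 0]? False
[0, 3, 2, 0] <= [0, 0, 0, 1]? False
Relation: concurrent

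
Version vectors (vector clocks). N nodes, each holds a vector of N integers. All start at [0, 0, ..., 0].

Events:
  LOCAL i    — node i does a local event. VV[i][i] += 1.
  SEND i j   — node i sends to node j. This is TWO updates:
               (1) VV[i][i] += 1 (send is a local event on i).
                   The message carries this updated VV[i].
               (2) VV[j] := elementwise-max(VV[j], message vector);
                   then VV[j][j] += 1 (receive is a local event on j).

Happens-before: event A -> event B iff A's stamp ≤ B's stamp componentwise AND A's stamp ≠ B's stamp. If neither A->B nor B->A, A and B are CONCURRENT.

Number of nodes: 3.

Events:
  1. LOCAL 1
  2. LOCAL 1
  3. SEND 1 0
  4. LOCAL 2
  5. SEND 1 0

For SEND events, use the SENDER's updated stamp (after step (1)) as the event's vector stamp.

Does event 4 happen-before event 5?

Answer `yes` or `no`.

Initial: VV[0]=[0, 0, 0]
Initial: VV[1]=[0, 0, 0]
Initial: VV[2]=[0, 0, 0]
Event 1: LOCAL 1: VV[1][1]++ -> VV[1]=[0, 1, 0]
Event 2: LOCAL 1: VV[1][1]++ -> VV[1]=[0, 2, 0]
Event 3: SEND 1->0: VV[1][1]++ -> VV[1]=[0, 3, 0], msg_vec=[0, 3, 0]; VV[0]=max(VV[0],msg_vec) then VV[0][0]++ -> VV[0]=[1, 3, 0]
Event 4: LOCAL 2: VV[2][2]++ -> VV[2]=[0, 0, 1]
Event 5: SEND 1->0: VV[1][1]++ -> VV[1]=[0, 4, 0], msg_vec=[0, 4, 0]; VV[0]=max(VV[0],msg_vec) then VV[0][0]++ -> VV[0]=[2, 4, 0]
Event 4 stamp: [0, 0, 1]
Event 5 stamp: [0, 4, 0]
[0, 0, 1] <= [0, 4, 0]? False. Equal? False. Happens-before: False

Answer: no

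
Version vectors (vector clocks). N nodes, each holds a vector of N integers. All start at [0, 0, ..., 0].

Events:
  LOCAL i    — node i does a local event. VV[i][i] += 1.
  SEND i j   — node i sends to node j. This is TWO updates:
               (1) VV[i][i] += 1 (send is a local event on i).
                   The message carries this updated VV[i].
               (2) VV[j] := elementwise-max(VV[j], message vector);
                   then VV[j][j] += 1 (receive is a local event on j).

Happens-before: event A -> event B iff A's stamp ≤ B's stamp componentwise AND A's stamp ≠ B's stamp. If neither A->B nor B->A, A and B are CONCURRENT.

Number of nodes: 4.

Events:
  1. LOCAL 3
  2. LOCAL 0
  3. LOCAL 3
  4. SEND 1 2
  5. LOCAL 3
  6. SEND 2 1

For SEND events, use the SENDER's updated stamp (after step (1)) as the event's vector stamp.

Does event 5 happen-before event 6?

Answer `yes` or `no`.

Answer: no

Derivation:
Initial: VV[0]=[0, 0, 0, 0]
Initial: VV[1]=[0, 0, 0, 0]
Initial: VV[2]=[0, 0, 0, 0]
Initial: VV[3]=[0, 0, 0, 0]
Event 1: LOCAL 3: VV[3][3]++ -> VV[3]=[0, 0, 0, 1]
Event 2: LOCAL 0: VV[0][0]++ -> VV[0]=[1, 0, 0, 0]
Event 3: LOCAL 3: VV[3][3]++ -> VV[3]=[0, 0, 0, 2]
Event 4: SEND 1->2: VV[1][1]++ -> VV[1]=[0, 1, 0, 0], msg_vec=[0, 1, 0, 0]; VV[2]=max(VV[2],msg_vec) then VV[2][2]++ -> VV[2]=[0, 1, 1, 0]
Event 5: LOCAL 3: VV[3][3]++ -> VV[3]=[0, 0, 0, 3]
Event 6: SEND 2->1: VV[2][2]++ -> VV[2]=[0, 1, 2, 0], msg_vec=[0, 1, 2, 0]; VV[1]=max(VV[1],msg_vec) then VV[1][1]++ -> VV[1]=[0, 2, 2, 0]
Event 5 stamp: [0, 0, 0, 3]
Event 6 stamp: [0, 1, 2, 0]
[0, 0, 0, 3] <= [0, 1, 2, 0]? False. Equal? False. Happens-before: False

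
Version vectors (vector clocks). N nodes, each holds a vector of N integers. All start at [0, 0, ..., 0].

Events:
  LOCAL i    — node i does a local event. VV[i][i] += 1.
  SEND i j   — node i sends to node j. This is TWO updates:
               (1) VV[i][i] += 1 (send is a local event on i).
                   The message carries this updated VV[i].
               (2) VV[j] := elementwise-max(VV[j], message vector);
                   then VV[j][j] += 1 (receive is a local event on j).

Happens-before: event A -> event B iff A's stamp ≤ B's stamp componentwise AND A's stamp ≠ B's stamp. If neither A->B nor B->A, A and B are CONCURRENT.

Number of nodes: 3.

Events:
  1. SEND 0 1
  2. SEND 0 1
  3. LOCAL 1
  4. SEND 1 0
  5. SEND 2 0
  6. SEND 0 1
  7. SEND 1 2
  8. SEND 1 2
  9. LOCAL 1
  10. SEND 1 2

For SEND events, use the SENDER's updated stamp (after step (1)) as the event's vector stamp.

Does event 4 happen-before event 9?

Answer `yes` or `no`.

Answer: yes

Derivation:
Initial: VV[0]=[0, 0, 0]
Initial: VV[1]=[0, 0, 0]
Initial: VV[2]=[0, 0, 0]
Event 1: SEND 0->1: VV[0][0]++ -> VV[0]=[1, 0, 0], msg_vec=[1, 0, 0]; VV[1]=max(VV[1],msg_vec) then VV[1][1]++ -> VV[1]=[1, 1, 0]
Event 2: SEND 0->1: VV[0][0]++ -> VV[0]=[2, 0, 0], msg_vec=[2, 0, 0]; VV[1]=max(VV[1],msg_vec) then VV[1][1]++ -> VV[1]=[2, 2, 0]
Event 3: LOCAL 1: VV[1][1]++ -> VV[1]=[2, 3, 0]
Event 4: SEND 1->0: VV[1][1]++ -> VV[1]=[2, 4, 0], msg_vec=[2, 4, 0]; VV[0]=max(VV[0],msg_vec) then VV[0][0]++ -> VV[0]=[3, 4, 0]
Event 5: SEND 2->0: VV[2][2]++ -> VV[2]=[0, 0, 1], msg_vec=[0, 0, 1]; VV[0]=max(VV[0],msg_vec) then VV[0][0]++ -> VV[0]=[4, 4, 1]
Event 6: SEND 0->1: VV[0][0]++ -> VV[0]=[5, 4, 1], msg_vec=[5, 4, 1]; VV[1]=max(VV[1],msg_vec) then VV[1][1]++ -> VV[1]=[5, 5, 1]
Event 7: SEND 1->2: VV[1][1]++ -> VV[1]=[5, 6, 1], msg_vec=[5, 6, 1]; VV[2]=max(VV[2],msg_vec) then VV[2][2]++ -> VV[2]=[5, 6, 2]
Event 8: SEND 1->2: VV[1][1]++ -> VV[1]=[5, 7, 1], msg_vec=[5, 7, 1]; VV[2]=max(VV[2],msg_vec) then VV[2][2]++ -> VV[2]=[5, 7, 3]
Event 9: LOCAL 1: VV[1][1]++ -> VV[1]=[5, 8, 1]
Event 10: SEND 1->2: VV[1][1]++ -> VV[1]=[5, 9, 1], msg_vec=[5, 9, 1]; VV[2]=max(VV[2],msg_vec) then VV[2][2]++ -> VV[2]=[5, 9, 4]
Event 4 stamp: [2, 4, 0]
Event 9 stamp: [5, 8, 1]
[2, 4, 0] <= [5, 8, 1]? True. Equal? False. Happens-before: True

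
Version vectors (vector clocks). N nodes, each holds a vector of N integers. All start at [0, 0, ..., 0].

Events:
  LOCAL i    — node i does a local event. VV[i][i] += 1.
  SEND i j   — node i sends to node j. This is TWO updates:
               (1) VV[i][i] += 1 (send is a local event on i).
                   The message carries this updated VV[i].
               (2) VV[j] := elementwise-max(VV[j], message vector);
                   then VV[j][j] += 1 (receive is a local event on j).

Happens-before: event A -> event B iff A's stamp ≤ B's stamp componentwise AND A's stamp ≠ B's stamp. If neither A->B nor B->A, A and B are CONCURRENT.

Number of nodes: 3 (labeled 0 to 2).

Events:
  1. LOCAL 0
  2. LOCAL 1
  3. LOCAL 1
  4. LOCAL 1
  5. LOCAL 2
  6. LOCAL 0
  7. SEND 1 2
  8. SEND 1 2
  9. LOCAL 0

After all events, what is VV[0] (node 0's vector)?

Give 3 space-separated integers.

Initial: VV[0]=[0, 0, 0]
Initial: VV[1]=[0, 0, 0]
Initial: VV[2]=[0, 0, 0]
Event 1: LOCAL 0: VV[0][0]++ -> VV[0]=[1, 0, 0]
Event 2: LOCAL 1: VV[1][1]++ -> VV[1]=[0, 1, 0]
Event 3: LOCAL 1: VV[1][1]++ -> VV[1]=[0, 2, 0]
Event 4: LOCAL 1: VV[1][1]++ -> VV[1]=[0, 3, 0]
Event 5: LOCAL 2: VV[2][2]++ -> VV[2]=[0, 0, 1]
Event 6: LOCAL 0: VV[0][0]++ -> VV[0]=[2, 0, 0]
Event 7: SEND 1->2: VV[1][1]++ -> VV[1]=[0, 4, 0], msg_vec=[0, 4, 0]; VV[2]=max(VV[2],msg_vec) then VV[2][2]++ -> VV[2]=[0, 4, 2]
Event 8: SEND 1->2: VV[1][1]++ -> VV[1]=[0, 5, 0], msg_vec=[0, 5, 0]; VV[2]=max(VV[2],msg_vec) then VV[2][2]++ -> VV[2]=[0, 5, 3]
Event 9: LOCAL 0: VV[0][0]++ -> VV[0]=[3, 0, 0]
Final vectors: VV[0]=[3, 0, 0]; VV[1]=[0, 5, 0]; VV[2]=[0, 5, 3]

Answer: 3 0 0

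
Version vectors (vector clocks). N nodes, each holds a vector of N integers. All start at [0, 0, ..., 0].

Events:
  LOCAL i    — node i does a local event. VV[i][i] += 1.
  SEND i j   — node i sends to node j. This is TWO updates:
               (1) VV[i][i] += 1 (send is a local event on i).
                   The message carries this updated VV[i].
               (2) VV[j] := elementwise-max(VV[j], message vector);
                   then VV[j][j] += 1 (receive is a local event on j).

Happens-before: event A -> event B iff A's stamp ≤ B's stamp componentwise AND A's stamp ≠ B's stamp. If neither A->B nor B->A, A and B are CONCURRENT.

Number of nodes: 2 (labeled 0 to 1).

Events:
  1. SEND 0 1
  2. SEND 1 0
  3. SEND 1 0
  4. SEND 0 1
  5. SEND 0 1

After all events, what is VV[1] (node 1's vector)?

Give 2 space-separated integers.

Initial: VV[0]=[0, 0]
Initial: VV[1]=[0, 0]
Event 1: SEND 0->1: VV[0][0]++ -> VV[0]=[1, 0], msg_vec=[1, 0]; VV[1]=max(VV[1],msg_vec) then VV[1][1]++ -> VV[1]=[1, 1]
Event 2: SEND 1->0: VV[1][1]++ -> VV[1]=[1, 2], msg_vec=[1, 2]; VV[0]=max(VV[0],msg_vec) then VV[0][0]++ -> VV[0]=[2, 2]
Event 3: SEND 1->0: VV[1][1]++ -> VV[1]=[1, 3], msg_vec=[1, 3]; VV[0]=max(VV[0],msg_vec) then VV[0][0]++ -> VV[0]=[3, 3]
Event 4: SEND 0->1: VV[0][0]++ -> VV[0]=[4, 3], msg_vec=[4, 3]; VV[1]=max(VV[1],msg_vec) then VV[1][1]++ -> VV[1]=[4, 4]
Event 5: SEND 0->1: VV[0][0]++ -> VV[0]=[5, 3], msg_vec=[5, 3]; VV[1]=max(VV[1],msg_vec) then VV[1][1]++ -> VV[1]=[5, 5]
Final vectors: VV[0]=[5, 3]; VV[1]=[5, 5]

Answer: 5 5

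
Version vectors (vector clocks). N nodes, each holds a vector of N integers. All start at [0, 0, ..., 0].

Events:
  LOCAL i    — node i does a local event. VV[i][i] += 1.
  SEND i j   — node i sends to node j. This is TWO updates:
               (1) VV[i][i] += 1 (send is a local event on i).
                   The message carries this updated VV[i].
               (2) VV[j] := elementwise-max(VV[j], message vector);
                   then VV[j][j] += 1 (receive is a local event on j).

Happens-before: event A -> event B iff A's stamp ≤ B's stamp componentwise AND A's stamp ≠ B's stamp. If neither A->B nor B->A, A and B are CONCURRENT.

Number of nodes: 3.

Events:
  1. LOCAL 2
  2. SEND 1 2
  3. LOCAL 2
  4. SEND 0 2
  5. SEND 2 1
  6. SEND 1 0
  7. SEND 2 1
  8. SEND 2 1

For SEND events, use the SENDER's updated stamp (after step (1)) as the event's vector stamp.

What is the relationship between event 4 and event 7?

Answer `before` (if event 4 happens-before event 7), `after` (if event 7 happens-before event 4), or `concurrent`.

Answer: before

Derivation:
Initial: VV[0]=[0, 0, 0]
Initial: VV[1]=[0, 0, 0]
Initial: VV[2]=[0, 0, 0]
Event 1: LOCAL 2: VV[2][2]++ -> VV[2]=[0, 0, 1]
Event 2: SEND 1->2: VV[1][1]++ -> VV[1]=[0, 1, 0], msg_vec=[0, 1, 0]; VV[2]=max(VV[2],msg_vec) then VV[2][2]++ -> VV[2]=[0, 1, 2]
Event 3: LOCAL 2: VV[2][2]++ -> VV[2]=[0, 1, 3]
Event 4: SEND 0->2: VV[0][0]++ -> VV[0]=[1, 0, 0], msg_vec=[1, 0, 0]; VV[2]=max(VV[2],msg_vec) then VV[2][2]++ -> VV[2]=[1, 1, 4]
Event 5: SEND 2->1: VV[2][2]++ -> VV[2]=[1, 1, 5], msg_vec=[1, 1, 5]; VV[1]=max(VV[1],msg_vec) then VV[1][1]++ -> VV[1]=[1, 2, 5]
Event 6: SEND 1->0: VV[1][1]++ -> VV[1]=[1, 3, 5], msg_vec=[1, 3, 5]; VV[0]=max(VV[0],msg_vec) then VV[0][0]++ -> VV[0]=[2, 3, 5]
Event 7: SEND 2->1: VV[2][2]++ -> VV[2]=[1, 1, 6], msg_vec=[1, 1, 6]; VV[1]=max(VV[1],msg_vec) then VV[1][1]++ -> VV[1]=[1, 4, 6]
Event 8: SEND 2->1: VV[2][2]++ -> VV[2]=[1, 1, 7], msg_vec=[1, 1, 7]; VV[1]=max(VV[1],msg_vec) then VV[1][1]++ -> VV[1]=[1, 5, 7]
Event 4 stamp: [1, 0, 0]
Event 7 stamp: [1, 1, 6]
[1, 0, 0] <= [1, 1, 6]? True
[1, 1, 6] <= [1, 0, 0]? False
Relation: before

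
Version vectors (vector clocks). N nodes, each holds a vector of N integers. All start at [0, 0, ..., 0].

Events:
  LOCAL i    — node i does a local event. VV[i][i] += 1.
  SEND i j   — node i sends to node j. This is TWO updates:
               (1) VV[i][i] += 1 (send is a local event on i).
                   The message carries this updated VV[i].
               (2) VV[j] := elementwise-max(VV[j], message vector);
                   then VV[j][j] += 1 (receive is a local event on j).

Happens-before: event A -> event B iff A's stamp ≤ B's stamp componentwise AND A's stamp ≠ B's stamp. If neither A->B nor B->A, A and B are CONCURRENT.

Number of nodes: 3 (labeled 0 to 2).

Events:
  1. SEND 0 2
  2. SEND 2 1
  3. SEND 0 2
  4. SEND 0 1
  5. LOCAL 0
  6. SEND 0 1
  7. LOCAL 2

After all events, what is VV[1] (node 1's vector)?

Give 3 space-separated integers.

Initial: VV[0]=[0, 0, 0]
Initial: VV[1]=[0, 0, 0]
Initial: VV[2]=[0, 0, 0]
Event 1: SEND 0->2: VV[0][0]++ -> VV[0]=[1, 0, 0], msg_vec=[1, 0, 0]; VV[2]=max(VV[2],msg_vec) then VV[2][2]++ -> VV[2]=[1, 0, 1]
Event 2: SEND 2->1: VV[2][2]++ -> VV[2]=[1, 0, 2], msg_vec=[1, 0, 2]; VV[1]=max(VV[1],msg_vec) then VV[1][1]++ -> VV[1]=[1, 1, 2]
Event 3: SEND 0->2: VV[0][0]++ -> VV[0]=[2, 0, 0], msg_vec=[2, 0, 0]; VV[2]=max(VV[2],msg_vec) then VV[2][2]++ -> VV[2]=[2, 0, 3]
Event 4: SEND 0->1: VV[0][0]++ -> VV[0]=[3, 0, 0], msg_vec=[3, 0, 0]; VV[1]=max(VV[1],msg_vec) then VV[1][1]++ -> VV[1]=[3, 2, 2]
Event 5: LOCAL 0: VV[0][0]++ -> VV[0]=[4, 0, 0]
Event 6: SEND 0->1: VV[0][0]++ -> VV[0]=[5, 0, 0], msg_vec=[5, 0, 0]; VV[1]=max(VV[1],msg_vec) then VV[1][1]++ -> VV[1]=[5, 3, 2]
Event 7: LOCAL 2: VV[2][2]++ -> VV[2]=[2, 0, 4]
Final vectors: VV[0]=[5, 0, 0]; VV[1]=[5, 3, 2]; VV[2]=[2, 0, 4]

Answer: 5 3 2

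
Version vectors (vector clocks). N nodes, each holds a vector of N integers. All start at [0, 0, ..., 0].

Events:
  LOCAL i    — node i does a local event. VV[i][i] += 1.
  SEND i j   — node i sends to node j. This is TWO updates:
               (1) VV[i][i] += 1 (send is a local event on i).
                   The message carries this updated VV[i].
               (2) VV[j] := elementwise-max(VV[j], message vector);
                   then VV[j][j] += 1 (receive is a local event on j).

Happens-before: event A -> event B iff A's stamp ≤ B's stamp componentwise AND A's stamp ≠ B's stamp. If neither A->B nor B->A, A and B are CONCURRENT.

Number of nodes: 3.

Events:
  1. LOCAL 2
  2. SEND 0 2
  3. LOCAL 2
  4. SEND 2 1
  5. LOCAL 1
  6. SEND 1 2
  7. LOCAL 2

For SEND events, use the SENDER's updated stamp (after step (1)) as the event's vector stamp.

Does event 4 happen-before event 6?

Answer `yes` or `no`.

Answer: yes

Derivation:
Initial: VV[0]=[0, 0, 0]
Initial: VV[1]=[0, 0, 0]
Initial: VV[2]=[0, 0, 0]
Event 1: LOCAL 2: VV[2][2]++ -> VV[2]=[0, 0, 1]
Event 2: SEND 0->2: VV[0][0]++ -> VV[0]=[1, 0, 0], msg_vec=[1, 0, 0]; VV[2]=max(VV[2],msg_vec) then VV[2][2]++ -> VV[2]=[1, 0, 2]
Event 3: LOCAL 2: VV[2][2]++ -> VV[2]=[1, 0, 3]
Event 4: SEND 2->1: VV[2][2]++ -> VV[2]=[1, 0, 4], msg_vec=[1, 0, 4]; VV[1]=max(VV[1],msg_vec) then VV[1][1]++ -> VV[1]=[1, 1, 4]
Event 5: LOCAL 1: VV[1][1]++ -> VV[1]=[1, 2, 4]
Event 6: SEND 1->2: VV[1][1]++ -> VV[1]=[1, 3, 4], msg_vec=[1, 3, 4]; VV[2]=max(VV[2],msg_vec) then VV[2][2]++ -> VV[2]=[1, 3, 5]
Event 7: LOCAL 2: VV[2][2]++ -> VV[2]=[1, 3, 6]
Event 4 stamp: [1, 0, 4]
Event 6 stamp: [1, 3, 4]
[1, 0, 4] <= [1, 3, 4]? True. Equal? False. Happens-before: True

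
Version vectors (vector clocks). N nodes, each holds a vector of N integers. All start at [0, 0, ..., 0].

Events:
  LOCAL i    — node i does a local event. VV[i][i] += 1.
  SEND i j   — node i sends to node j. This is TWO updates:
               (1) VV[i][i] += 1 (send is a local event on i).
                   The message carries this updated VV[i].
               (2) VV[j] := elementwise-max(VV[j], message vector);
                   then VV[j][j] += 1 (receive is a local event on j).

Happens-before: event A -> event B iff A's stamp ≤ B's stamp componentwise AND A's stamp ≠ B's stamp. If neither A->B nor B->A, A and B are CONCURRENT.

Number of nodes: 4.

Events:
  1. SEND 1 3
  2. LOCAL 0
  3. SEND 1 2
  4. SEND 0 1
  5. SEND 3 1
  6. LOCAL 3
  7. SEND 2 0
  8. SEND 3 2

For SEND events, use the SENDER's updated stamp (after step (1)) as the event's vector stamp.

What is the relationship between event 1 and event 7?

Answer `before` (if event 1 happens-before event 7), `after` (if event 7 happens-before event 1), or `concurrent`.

Initial: VV[0]=[0, 0, 0, 0]
Initial: VV[1]=[0, 0, 0, 0]
Initial: VV[2]=[0, 0, 0, 0]
Initial: VV[3]=[0, 0, 0, 0]
Event 1: SEND 1->3: VV[1][1]++ -> VV[1]=[0, 1, 0, 0], msg_vec=[0, 1, 0, 0]; VV[3]=max(VV[3],msg_vec) then VV[3][3]++ -> VV[3]=[0, 1, 0, 1]
Event 2: LOCAL 0: VV[0][0]++ -> VV[0]=[1, 0, 0, 0]
Event 3: SEND 1->2: VV[1][1]++ -> VV[1]=[0, 2, 0, 0], msg_vec=[0, 2, 0, 0]; VV[2]=max(VV[2],msg_vec) then VV[2][2]++ -> VV[2]=[0, 2, 1, 0]
Event 4: SEND 0->1: VV[0][0]++ -> VV[0]=[2, 0, 0, 0], msg_vec=[2, 0, 0, 0]; VV[1]=max(VV[1],msg_vec) then VV[1][1]++ -> VV[1]=[2, 3, 0, 0]
Event 5: SEND 3->1: VV[3][3]++ -> VV[3]=[0, 1, 0, 2], msg_vec=[0, 1, 0, 2]; VV[1]=max(VV[1],msg_vec) then VV[1][1]++ -> VV[1]=[2, 4, 0, 2]
Event 6: LOCAL 3: VV[3][3]++ -> VV[3]=[0, 1, 0, 3]
Event 7: SEND 2->0: VV[2][2]++ -> VV[2]=[0, 2, 2, 0], msg_vec=[0, 2, 2, 0]; VV[0]=max(VV[0],msg_vec) then VV[0][0]++ -> VV[0]=[3, 2, 2, 0]
Event 8: SEND 3->2: VV[3][3]++ -> VV[3]=[0, 1, 0, 4], msg_vec=[0, 1, 0, 4]; VV[2]=max(VV[2],msg_vec) then VV[2][2]++ -> VV[2]=[0, 2, 3, 4]
Event 1 stamp: [0, 1, 0, 0]
Event 7 stamp: [0, 2, 2, 0]
[0, 1, 0, 0] <= [0, 2, 2, 0]? True
[0, 2, 2, 0] <= [0, 1, 0, 0]? False
Relation: before

Answer: before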